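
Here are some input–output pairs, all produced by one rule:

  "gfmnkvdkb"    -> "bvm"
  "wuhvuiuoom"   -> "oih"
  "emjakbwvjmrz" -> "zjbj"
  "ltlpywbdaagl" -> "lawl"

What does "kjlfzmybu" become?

The pattern: keep one character in every 3, starting at position 3 (positions 3rd, 6th, 9th, ...), then reverse the string.
Starting from "kjlfzmybu": after the first operation, "lmu"; after the second, "uml".
(Check on "ltlpywbdaagl": → "lwal" → "lawl" ✓)

uml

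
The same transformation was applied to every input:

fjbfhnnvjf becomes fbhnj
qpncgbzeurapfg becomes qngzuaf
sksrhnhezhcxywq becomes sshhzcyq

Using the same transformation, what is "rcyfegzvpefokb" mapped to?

ryezpfk

What's happening: keep every other character starting from the first (positions 1st, 3rd, 5th, ...).
For "rcyfegzvpefokb" the result is "ryezpfk".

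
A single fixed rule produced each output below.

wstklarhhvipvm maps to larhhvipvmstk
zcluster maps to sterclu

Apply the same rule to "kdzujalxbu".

jalxbudzu

The rule is to delete the first character, then move the first 3 characters to the end (rotate left by 3).
Working it through for "kdzujalxbu": intermediate "dzujalxbu", final "jalxbudzu".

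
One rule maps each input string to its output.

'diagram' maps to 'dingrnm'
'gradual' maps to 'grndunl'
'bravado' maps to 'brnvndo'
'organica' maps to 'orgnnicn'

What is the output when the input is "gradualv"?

grndunlv

Each output is the input with this applied: replace every "a" with "n".
For "gradualv" the result is "grndunlv".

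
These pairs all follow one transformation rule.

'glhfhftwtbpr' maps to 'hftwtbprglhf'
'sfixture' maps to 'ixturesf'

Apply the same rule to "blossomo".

Looking at the pairs, the operation is to swap the front and back halves of the string, then move the last 2 characters to the front (rotate right by 2).
On "blossomo": the first step gives "somoblos", and the second then gives "ossomobl".

ossomobl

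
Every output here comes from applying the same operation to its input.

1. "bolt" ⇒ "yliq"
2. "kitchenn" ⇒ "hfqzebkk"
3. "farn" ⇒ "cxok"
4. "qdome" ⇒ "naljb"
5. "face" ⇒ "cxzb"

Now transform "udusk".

rarph

The transformation: shift every letter 3 places backward in the alphabet (wrapping around).
On "udusk" that produces "rarph".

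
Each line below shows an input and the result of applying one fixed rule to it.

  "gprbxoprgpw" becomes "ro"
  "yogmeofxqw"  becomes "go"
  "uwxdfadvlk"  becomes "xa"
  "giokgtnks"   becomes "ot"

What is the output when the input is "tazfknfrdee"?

zn

The pattern: keep one character in every 3, starting at position 3 (positions 3rd, 6th, 9th, ...), then delete the last character.
Applying both steps to "tazfknfrdee": "znd", then "zn".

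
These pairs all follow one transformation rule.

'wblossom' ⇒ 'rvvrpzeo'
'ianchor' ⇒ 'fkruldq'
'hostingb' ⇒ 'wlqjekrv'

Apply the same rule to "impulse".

xovhlps

Looking at the pairs, the operation is to move the first 3 characters to the end (rotate left by 3), then shift every letter 3 places forward in the alphabet (wrapping around).
Starting from "impulse": after the first operation, "ulseimp"; after the second, "xovhlps".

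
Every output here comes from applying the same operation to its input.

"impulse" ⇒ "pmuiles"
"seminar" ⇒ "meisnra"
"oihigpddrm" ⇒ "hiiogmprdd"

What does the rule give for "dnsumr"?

Rule — move the first 2 characters to the end (rotate left by 2), then take characters alternately from the front and the back (1st, last, 2nd, 2nd-last, ...).
"dnsumr" → "snudmr".

snudmr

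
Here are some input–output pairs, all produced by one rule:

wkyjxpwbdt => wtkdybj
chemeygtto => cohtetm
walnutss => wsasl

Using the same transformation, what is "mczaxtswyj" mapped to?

The pattern: take characters alternately from the front and the back (1st, last, 2nd, 2nd-last, ...), then delete the last 3 characters.
On "mczaxtswyj": the first step gives "mjcyzwasxt", and the second then gives "mjcyzwa".
(Check on "wkyjxpwbdt": → "wtkdybjwxp" → "wtkdybj" ✓)

mjcyzwa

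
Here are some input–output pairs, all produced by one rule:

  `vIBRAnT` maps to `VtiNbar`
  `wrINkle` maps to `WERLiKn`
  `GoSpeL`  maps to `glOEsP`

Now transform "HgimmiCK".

What's happening: flip the case of every letter, then take characters alternately from the front and the back (1st, last, 2nd, 2nd-last, ...).
Starting from "HgimmiCK": after the first operation, "hGIMMIck"; after the second, "hkGcIIMM".

hkGcIIMM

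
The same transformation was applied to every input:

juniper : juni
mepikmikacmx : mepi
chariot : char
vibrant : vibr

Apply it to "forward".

What's happening: keep only the first 4 characters.
For "forward" the result is "forw".

forw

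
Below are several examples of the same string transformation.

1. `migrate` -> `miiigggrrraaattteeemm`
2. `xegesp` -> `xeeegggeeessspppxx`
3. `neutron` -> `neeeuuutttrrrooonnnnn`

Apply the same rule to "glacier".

glllaaaccciiieeerrrgg

Looking at the pairs, the operation is to repeat every character 3 times, then move the first 2 characters to the end (rotate left by 2).
Doing the same to "glacier": "glllaaaccciiieeerrrgg".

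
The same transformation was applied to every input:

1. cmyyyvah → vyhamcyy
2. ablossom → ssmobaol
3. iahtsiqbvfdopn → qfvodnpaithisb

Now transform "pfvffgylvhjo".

lyhvojfpfvgf

Each output is the input with this applied: swap each adjacent pair of characters (1↔2, 3↔4, ...), then swap the front and back halves of the string.
Applying that to "pfvffgylvhjo" gives "lyhvojfpfvgf".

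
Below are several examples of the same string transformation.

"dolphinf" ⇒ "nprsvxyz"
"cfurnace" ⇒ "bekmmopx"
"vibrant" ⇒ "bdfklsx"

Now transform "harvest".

The pattern: shift every letter 10 places forward in the alphabet (wrapping around), then sort the characters into alphabetical order.
On "harvest": the first step gives "rkbfocd", and the second then gives "bcdfkor".
(Check on "cfurnace": → "mpebxkmo" → "bekmmopx" ✓)

bcdfkor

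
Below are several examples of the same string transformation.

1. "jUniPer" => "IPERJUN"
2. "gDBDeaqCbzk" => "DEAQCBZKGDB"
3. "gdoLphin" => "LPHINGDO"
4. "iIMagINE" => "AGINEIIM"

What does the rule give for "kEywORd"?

Looking at the pairs, the operation is to move the first 3 characters to the end (rotate left by 3), then convert every letter to uppercase.
Applying that to "kEywORd" gives "WORDKEY".
(Check on "gdoLphin": → "Lphingdo" → "LPHINGDO" ✓)

WORDKEY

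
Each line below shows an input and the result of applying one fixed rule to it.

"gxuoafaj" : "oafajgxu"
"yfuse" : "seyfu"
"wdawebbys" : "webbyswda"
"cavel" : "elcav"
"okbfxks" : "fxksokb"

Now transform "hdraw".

awhdr

What's happening: move the first 3 characters to the end (rotate left by 3).
Doing the same to "hdraw": "awhdr".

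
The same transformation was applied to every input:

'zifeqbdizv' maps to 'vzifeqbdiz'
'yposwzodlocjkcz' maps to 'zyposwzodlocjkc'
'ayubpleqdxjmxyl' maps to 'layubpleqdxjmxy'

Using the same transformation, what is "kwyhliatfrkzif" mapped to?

In each case the input is transformed by: move the last character to the front.
Applying that to "kwyhliatfrkzif" gives "fkwyhliatfrkzi".

fkwyhliatfrkzi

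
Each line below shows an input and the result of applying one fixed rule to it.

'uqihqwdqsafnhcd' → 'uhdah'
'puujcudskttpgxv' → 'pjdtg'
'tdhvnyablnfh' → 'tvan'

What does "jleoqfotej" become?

jooj

The pattern: keep one character in every 3, starting at position 1 (positions 1st, 4th, 7th, ...).
Doing the same to "jleoqfotej": "jooj".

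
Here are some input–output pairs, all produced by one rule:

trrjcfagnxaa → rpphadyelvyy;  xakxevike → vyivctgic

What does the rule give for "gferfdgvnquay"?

edcpdbetlosyw

What's happening: shift every letter 2 places backward in the alphabet (wrapping around).
So "gferfdgvnquay" becomes "edcpdbetlosyw".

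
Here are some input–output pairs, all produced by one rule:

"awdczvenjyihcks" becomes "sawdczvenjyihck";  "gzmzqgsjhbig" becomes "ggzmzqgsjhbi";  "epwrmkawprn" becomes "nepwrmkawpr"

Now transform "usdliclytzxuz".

Each output is the input with this applied: move the last character to the front.
Applying that to "usdliclytzxuz" gives "zusdliclytzxu".

zusdliclytzxu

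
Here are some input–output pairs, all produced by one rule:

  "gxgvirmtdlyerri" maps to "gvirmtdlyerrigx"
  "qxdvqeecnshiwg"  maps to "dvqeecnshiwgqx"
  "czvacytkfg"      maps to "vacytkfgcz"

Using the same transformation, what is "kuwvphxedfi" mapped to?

wvphxedfiku

Rule — move the first 2 characters to the end (rotate left by 2).
"kuwvphxedfi" → "wvphxedfiku".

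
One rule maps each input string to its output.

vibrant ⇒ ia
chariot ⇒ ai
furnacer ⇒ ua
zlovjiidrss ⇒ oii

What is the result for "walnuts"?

au

The rule is to delete the last 2 characters, then keep only the vowels.
For "walnuts", step one produces "walnu"; step two turns that into "au".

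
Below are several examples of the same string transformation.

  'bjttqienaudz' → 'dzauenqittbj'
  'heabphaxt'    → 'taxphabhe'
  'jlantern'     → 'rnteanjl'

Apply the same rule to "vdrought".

htugrovd

Each output is the input with this applied: swap each adjacent pair of characters (1↔2, 3↔4, ...), then reverse the string.
Applying both steps to "vdrought": "dvorguth", then "htugrovd".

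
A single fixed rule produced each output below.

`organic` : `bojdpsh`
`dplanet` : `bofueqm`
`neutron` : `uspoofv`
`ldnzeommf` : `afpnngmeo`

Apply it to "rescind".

djoesft

The transformation: shift every letter 1 place forward in the alphabet (wrapping around), then move the first 3 characters to the end (rotate left by 3).
Working it through for "rescind": intermediate "sftdjoe", final "djoesft".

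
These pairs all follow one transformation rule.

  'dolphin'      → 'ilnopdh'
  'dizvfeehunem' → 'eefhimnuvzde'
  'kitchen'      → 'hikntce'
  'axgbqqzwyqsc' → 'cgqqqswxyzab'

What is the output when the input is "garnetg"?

ggnrtae

What's happening: sort the characters into alphabetical order, then move the first 2 characters to the end (rotate left by 2).
For "garnetg" the result is "ggnrtae".
(Check on "kitchen": → "cehiknt" → "hikntce" ✓)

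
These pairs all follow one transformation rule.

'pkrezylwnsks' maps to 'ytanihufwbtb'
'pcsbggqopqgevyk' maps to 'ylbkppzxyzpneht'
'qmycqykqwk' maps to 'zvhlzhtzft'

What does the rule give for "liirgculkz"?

Rule — shift every letter 9 places forward in the alphabet (wrapping around).
Doing the same to "liirgculkz": "urraplduti".

urraplduti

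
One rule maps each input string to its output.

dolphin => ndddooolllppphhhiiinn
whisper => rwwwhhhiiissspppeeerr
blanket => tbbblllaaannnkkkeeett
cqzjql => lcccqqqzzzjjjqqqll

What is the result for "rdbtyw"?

wrrrdddbbbtttyyyww

In each case the input is transformed by: repeat every character 3 times, then move the last character to the front.
For "rdbtyw", step one produces "rrrdddbbbtttyyywww"; step two turns that into "wrrrdddbbbtttyyyww".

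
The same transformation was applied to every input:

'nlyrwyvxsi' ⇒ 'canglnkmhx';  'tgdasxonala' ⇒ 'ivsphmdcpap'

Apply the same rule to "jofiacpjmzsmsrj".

yduxpreybohbhgy

Rule — shift every letter 11 places backward in the alphabet (wrapping around).
On "jofiacpjmzsmsrj" that produces "yduxpreybohbhgy".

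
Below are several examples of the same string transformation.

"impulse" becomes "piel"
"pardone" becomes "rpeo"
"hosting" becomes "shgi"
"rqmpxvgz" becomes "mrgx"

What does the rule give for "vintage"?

nvea

In each case the input is transformed by: keep every other character starting from the first (positions 1st, 3rd, 5th, ...), then swap each adjacent pair of characters (1↔2, 3↔4, ...).
Applying both steps to "vintage": "vnae", then "nvea".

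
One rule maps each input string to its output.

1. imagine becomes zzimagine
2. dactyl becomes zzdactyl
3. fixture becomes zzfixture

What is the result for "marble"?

The rule is to prepend "zz".
Applying that to "marble" gives "zzmarble".

zzmarble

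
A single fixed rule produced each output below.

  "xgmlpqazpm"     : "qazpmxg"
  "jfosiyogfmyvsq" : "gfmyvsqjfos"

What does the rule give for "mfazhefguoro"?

The transformation: swap the front and back halves of the string, then delete the last 3 characters.
For "mfazhefguoro" the result is "fguoromfa".

fguoromfa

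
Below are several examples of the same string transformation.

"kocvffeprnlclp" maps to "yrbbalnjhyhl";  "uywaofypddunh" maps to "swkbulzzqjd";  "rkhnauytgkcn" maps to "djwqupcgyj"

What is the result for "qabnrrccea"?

Looking at the pairs, the operation is to shift every letter 4 places backward in the alphabet (wrapping around), then delete the first 2 characters.
On "qabnrrccea": the first step gives "mwxjnnyyaw", and the second then gives "xjnnyyaw".
(Check on "rkhnauytgkcn": → "ngdjwqupcgyj" → "djwqupcgyj" ✓)

xjnnyyaw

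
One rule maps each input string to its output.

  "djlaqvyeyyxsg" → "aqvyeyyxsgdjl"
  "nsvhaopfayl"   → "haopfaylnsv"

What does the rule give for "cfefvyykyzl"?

fvyykyzlcfe

The transformation: move the first 3 characters to the end (rotate left by 3).
So "cfefvyykyzl" becomes "fvyykyzlcfe".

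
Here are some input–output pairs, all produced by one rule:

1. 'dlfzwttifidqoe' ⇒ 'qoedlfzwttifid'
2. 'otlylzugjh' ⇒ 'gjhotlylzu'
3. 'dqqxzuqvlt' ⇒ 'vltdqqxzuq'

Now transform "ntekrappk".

The rule is to move the last 3 characters to the front (rotate right by 3).
For "ntekrappk" the result is "ppkntekra".

ppkntekra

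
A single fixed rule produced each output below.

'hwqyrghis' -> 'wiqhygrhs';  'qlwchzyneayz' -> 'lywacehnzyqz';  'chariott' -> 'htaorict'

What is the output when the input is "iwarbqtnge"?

Each output is the input with this applied: take characters alternately from the front and the back (1st, last, 2nd, 2nd-last, ...), then move the first 2 characters to the end (rotate left by 2).
On "iwarbqtnge" that produces "wganrtbqie".

wganrtbqie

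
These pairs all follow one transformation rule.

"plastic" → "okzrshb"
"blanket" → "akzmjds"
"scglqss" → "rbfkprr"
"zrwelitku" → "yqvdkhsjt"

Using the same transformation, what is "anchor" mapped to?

zmbgnq

Rule — shift every letter 1 place backward in the alphabet (wrapping around).
For "anchor" the result is "zmbgnq".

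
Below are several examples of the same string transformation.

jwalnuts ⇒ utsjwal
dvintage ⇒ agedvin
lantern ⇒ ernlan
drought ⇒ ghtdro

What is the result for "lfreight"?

What's happening: move the last 3 characters to the front (rotate right by 3), then delete the last character.
On "lfreight": the first step gives "ghtlfrei", and the second then gives "ghtlfre".

ghtlfre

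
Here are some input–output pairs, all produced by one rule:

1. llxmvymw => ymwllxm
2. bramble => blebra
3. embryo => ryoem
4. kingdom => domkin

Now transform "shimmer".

The pattern: move the last 3 characters to the front (rotate right by 3), then delete the last character.
Starting from "shimmer": after the first operation, "mershim"; after the second, "mershi".

mershi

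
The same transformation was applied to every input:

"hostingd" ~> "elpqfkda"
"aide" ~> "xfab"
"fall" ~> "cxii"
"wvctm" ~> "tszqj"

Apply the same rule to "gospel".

The rule is to shift every letter 3 places backward in the alphabet (wrapping around).
"gospel" → "dlpmbi".

dlpmbi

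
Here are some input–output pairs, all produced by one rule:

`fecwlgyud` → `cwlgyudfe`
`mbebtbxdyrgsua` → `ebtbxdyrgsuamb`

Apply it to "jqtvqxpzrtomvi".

What's happening: move the first 2 characters to the end (rotate left by 2).
For "jqtvqxpzrtomvi" the result is "tvqxpzrtomvijq".

tvqxpzrtomvijq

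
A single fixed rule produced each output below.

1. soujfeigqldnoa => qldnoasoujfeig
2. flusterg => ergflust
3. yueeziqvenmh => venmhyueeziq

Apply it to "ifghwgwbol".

wbolifghwg

Looking at the pairs, the operation is to move the first character to the end, then swap the front and back halves of the string.
On "ifghwgwbol": the first step gives "fghwgwboli", and the second then gives "wbolifghwg".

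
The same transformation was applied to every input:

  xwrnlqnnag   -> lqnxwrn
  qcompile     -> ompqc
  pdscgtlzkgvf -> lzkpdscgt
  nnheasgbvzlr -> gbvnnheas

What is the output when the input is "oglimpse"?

limog

The transformation: delete the last 3 characters, then move the last 3 characters to the front (rotate right by 3).
Starting from "oglimpse": after the first operation, "oglim"; after the second, "limog".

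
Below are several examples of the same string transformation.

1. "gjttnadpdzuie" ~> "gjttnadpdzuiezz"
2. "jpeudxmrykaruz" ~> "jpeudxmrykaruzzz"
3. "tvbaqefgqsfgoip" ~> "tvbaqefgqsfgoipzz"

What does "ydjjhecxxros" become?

Rule — append "zz".
Doing the same to "ydjjhecxxros": "ydjjhecxxroszz".

ydjjhecxxroszz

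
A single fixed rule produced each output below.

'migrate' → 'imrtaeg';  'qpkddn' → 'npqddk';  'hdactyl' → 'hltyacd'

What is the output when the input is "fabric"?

firabc

The pattern: sort the characters into alphabetical order, then move the first 3 characters to the end (rotate left by 3).
For "fabric", step one produces "abcfir"; step two turns that into "firabc".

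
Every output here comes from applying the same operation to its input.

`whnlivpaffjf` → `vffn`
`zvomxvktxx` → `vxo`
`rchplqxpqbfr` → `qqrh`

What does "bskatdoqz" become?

dzk

The transformation: keep one character in every 3, starting at position 3 (positions 3rd, 6th, 9th, ...), then move the first character to the end.
Applying both steps to "bskatdoqz": "kdz", then "dzk".
(Check on "whnlivpaffjf": → "nvff" → "vffn" ✓)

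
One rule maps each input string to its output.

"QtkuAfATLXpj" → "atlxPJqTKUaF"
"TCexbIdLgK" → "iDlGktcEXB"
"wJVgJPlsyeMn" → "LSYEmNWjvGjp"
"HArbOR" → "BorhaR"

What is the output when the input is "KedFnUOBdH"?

uobDhkEDfN

What's happening: swap the front and back halves of the string, then flip the case of every letter.
On "KedFnUOBdH" that produces "uobDhkEDfN".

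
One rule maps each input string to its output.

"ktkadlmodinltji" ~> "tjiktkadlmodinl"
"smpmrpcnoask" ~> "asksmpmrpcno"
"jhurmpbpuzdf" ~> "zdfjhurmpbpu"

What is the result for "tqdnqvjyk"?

What's happening: move the last 3 characters to the front (rotate right by 3).
For "tqdnqvjyk" the result is "jyktqdnqv".

jyktqdnqv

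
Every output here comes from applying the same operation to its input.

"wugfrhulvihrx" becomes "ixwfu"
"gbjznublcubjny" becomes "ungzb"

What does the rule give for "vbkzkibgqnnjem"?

The transformation: keep one character in every 3, starting at position 1 (positions 1st, 4th, 7th, ...), then move the last 2 characters to the front (rotate right by 2).
Applying that to "vbkzkibgqnnjem" gives "nevzb".

nevzb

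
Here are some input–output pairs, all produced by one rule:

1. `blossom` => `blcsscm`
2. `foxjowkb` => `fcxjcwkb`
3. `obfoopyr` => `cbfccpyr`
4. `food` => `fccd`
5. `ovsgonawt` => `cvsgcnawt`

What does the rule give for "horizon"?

hcrizcn

Looking at the pairs, the operation is to replace every "o" with "c".
Applying that to "horizon" gives "hcrizcn".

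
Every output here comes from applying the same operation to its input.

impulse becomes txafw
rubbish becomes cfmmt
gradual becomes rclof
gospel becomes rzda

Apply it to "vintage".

The rule is to shift every letter 11 places forward in the alphabet (wrapping around), then delete the last 2 characters.
On "vintage": the first step gives "gtyelrp", and the second then gives "gtyel".

gtyel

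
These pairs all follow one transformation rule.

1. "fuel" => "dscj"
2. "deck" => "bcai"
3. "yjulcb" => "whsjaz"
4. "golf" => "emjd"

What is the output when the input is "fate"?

What's happening: shift every letter 2 places backward in the alphabet (wrapping around).
"fate" → "dyrc".

dyrc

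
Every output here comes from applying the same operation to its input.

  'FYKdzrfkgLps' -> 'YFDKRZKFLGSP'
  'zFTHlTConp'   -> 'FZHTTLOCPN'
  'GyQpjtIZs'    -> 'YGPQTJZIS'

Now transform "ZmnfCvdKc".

The rule is to swap each adjacent pair of characters (1↔2, 3↔4, ...), then convert every letter to uppercase.
Applying both steps to "ZmnfCvdKc": "mZfnvCKdc", then "MZFNVCKDC".

MZFNVCKDC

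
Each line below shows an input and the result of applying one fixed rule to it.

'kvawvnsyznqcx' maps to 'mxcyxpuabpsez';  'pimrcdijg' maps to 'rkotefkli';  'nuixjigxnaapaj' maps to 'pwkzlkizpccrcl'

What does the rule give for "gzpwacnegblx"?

ibrycepgidnz

Each output is the input with this applied: shift every letter 2 places forward in the alphabet (wrapping around).
Applying that to "gzpwacnegblx" gives "ibrycepgidnz".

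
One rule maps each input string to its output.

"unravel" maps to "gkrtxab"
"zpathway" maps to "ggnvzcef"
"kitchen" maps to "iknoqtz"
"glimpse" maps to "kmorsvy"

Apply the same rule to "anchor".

gintux

Looking at the pairs, the operation is to sort the characters into alphabetical order, then shift every letter 6 places forward in the alphabet (wrapping around).
"anchor" → "achnor" → "gintux".
(Check on "glimpse": → "egilmps" → "kmorsvy" ✓)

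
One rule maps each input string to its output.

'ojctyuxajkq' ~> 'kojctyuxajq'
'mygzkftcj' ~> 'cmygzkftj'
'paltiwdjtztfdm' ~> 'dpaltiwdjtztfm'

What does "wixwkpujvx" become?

vwixwkpujx

In each case the input is transformed by: move the last character to the front, then swap the first and last characters.
"wixwkpujvx" → "xwixwkpujv" → "vwixwkpujx".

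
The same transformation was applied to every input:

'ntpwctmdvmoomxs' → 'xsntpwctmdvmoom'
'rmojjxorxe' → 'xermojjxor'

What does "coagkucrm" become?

rmcoagkuc

Rule — move the last 2 characters to the front (rotate right by 2).
Doing the same to "coagkucrm": "rmcoagkuc".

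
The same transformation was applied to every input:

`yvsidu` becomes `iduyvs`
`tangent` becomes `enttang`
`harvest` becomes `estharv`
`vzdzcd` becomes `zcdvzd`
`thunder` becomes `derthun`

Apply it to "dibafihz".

ihzdibaf

The rule is to move the last 3 characters to the front (rotate right by 3).
Applying that to "dibafihz" gives "ihzdibaf".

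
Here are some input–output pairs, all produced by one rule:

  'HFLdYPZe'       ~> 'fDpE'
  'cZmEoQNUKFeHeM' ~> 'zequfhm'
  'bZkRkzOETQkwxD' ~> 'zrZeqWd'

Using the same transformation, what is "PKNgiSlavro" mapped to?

The pattern: flip the case of every letter, then keep every other character starting from the second (positions 2nd, 4th, 6th, ...).
For "PKNgiSlavro", step one produces "pknGIsLAVRO"; step two turns that into "kGsAR".

kGsAR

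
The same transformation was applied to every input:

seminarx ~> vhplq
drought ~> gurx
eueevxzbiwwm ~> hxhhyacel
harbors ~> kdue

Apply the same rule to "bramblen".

eudpe

Each output is the input with this applied: shift every letter 3 places forward in the alphabet (wrapping around), then delete the last 3 characters.
On "bramblen": the first step gives "eudpeohq", and the second then gives "eudpe".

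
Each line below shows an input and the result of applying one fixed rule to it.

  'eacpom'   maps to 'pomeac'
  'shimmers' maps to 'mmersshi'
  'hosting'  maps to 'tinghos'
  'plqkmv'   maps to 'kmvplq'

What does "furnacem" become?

The pattern: move the first 3 characters to the end (rotate left by 3).
On "furnacem" that produces "nacemfur".

nacemfur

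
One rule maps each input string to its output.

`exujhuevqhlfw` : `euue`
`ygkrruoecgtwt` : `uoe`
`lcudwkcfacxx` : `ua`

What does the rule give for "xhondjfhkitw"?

Looking at the pairs, the operation is to keep only the vowels.
Applying that to "xhondjfhkitw" gives "oi".

oi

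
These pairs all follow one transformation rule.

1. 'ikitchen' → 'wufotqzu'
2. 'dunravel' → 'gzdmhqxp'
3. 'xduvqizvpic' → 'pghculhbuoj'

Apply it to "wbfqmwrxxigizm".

Rule — shift every letter 12 places forward in the alphabet (wrapping around), then move the first character to the end.
Working it through for "wbfqmwrxxigizm": intermediate "inrcyidjjusuly", final "nrcyidjjusulyi".

nrcyidjjusulyi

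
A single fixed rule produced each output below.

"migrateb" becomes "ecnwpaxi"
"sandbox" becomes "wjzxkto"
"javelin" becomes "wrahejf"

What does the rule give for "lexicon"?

ateykjh

The rule is to shift every letter 4 places backward in the alphabet (wrapping around), then move the first character to the end.
"lexicon" → "hateykj" → "ateykjh".
(Check on "migrateb": → "iecnwpax" → "ecnwpaxi" ✓)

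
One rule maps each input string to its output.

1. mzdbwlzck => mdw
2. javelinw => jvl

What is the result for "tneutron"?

tet

What's happening: delete the last 3 characters, then keep every other character starting from the first (positions 1st, 3rd, 5th, ...).
Starting from "tneutron": after the first operation, "tneut"; after the second, "tet".
(Check on "mzdbwlzck": → "mzdbwl" → "mdw" ✓)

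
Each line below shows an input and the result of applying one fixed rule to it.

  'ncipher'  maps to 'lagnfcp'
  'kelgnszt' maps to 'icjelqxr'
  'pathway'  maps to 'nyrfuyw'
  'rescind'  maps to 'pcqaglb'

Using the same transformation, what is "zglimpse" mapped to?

The pattern: shift every letter 2 places backward in the alphabet (wrapping around).
On "zglimpse" that produces "xejgknqc".

xejgknqc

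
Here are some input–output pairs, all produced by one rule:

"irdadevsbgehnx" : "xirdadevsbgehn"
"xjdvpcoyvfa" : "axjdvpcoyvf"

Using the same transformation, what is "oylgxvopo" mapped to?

The transformation: move the last character to the front.
For "oylgxvopo" the result is "ooylgxvop".

ooylgxvop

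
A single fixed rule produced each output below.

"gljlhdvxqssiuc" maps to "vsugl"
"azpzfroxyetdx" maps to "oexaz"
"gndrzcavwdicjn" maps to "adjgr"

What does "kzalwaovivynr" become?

ovrkl

Each output is the input with this applied: keep one character in every 3, starting at position 1 (positions 1st, 4th, 7th, ...), then move the last 3 characters to the front (rotate right by 3).
On "kzalwaovivynr": the first step gives "klovr", and the second then gives "ovrkl".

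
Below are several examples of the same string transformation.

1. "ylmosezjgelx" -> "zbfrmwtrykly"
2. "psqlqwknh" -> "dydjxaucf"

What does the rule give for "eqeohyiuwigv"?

rbulvhjvtird

Rule — shift every letter 13 places forward in the alphabet (wrapping around) — i.e. ROT13, then move the first 2 characters to the end (rotate left by 2).
For "eqeohyiuwigv", step one produces "rdrbulvhjvti"; step two turns that into "rbulvhjvtird".
(Check on "psqlqwknh": → "cfdydjxau" → "dydjxaucf" ✓)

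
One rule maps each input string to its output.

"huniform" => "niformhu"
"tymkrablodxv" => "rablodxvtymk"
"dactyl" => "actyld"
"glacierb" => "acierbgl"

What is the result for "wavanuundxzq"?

The pattern: swap the front and back halves of the string, then move the last 2 characters to the front (rotate right by 2).
Working it through for "wavanuundxzq": intermediate "undxzqwavanu", final "nuundxzqwava".

nuundxzqwava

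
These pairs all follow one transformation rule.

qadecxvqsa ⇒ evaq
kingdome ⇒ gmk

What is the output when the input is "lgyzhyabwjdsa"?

zajal

Looking at the pairs, the operation is to keep one character in every 3, starting at position 1 (positions 1st, 4th, 7th, ...), then move the first character to the end.
On "lgyzhyabwjdsa": the first step gives "lzaja", and the second then gives "zajal".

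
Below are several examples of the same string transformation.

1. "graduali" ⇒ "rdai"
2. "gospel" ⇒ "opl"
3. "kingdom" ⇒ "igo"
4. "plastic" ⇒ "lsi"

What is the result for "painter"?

ane

Rule — keep every other character starting from the second (positions 2nd, 4th, 6th, ...).
For "painter" the result is "ane".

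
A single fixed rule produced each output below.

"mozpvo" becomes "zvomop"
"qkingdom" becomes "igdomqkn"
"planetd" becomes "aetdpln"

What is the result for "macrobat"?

cobatmar

The transformation: move the first 3 characters to the end (rotate left by 3), then swap the first and last characters.
So "macrobat" becomes "cobatmar".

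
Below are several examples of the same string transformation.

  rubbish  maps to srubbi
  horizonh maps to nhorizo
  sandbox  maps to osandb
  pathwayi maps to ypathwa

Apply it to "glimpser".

eglimps

The pattern: delete the last character, then move the last character to the front.
Applying both steps to "glimpser": "glimpse", then "eglimps".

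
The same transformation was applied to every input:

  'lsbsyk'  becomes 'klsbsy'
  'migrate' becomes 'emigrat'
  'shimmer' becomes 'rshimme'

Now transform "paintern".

Looking at the pairs, the operation is to move the last character to the front.
Doing the same to "paintern": "npainter".

npainter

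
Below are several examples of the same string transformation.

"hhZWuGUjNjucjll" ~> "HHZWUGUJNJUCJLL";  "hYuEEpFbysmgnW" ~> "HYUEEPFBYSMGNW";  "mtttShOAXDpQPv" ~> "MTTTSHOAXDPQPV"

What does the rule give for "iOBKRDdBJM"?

IOBKRDDBJM

Rule — convert every letter to uppercase.
So "iOBKRDdBJM" becomes "IOBKRDDBJM".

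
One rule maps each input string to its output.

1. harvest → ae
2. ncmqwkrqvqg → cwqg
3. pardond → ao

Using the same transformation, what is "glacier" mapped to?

Rule — keep one character in every 3, starting at position 2 (positions 2nd, 5th, 8th, ...).
"glacier" → "li".

li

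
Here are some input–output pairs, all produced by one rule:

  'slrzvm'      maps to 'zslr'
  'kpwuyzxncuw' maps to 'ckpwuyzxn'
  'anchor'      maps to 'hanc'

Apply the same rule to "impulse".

limpu

The transformation: delete the last 2 characters, then move the last character to the front.
On "impulse": the first step gives "impul", and the second then gives "limpu".
(Check on "anchor": → "anch" → "hanc" ✓)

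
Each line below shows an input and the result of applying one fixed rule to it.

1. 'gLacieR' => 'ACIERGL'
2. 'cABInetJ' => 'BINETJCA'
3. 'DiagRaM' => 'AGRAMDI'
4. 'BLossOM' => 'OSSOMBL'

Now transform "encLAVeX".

Each output is the input with this applied: move the first 2 characters to the end (rotate left by 2), then convert every letter to uppercase.
Working it through for "encLAVeX": intermediate "cLAVeXen", final "CLAVEXEN".

CLAVEXEN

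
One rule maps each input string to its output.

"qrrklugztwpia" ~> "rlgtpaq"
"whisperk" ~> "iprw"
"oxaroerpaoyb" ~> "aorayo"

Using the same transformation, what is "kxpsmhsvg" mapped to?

pmsgk

What's happening: keep every other character starting from the first (positions 1st, 3rd, 5th, ...), then move the first character to the end.
On "kxpsmhsvg": the first step gives "kpmsg", and the second then gives "pmsgk".
(Check on "whisperk": → "wipr" → "iprw" ✓)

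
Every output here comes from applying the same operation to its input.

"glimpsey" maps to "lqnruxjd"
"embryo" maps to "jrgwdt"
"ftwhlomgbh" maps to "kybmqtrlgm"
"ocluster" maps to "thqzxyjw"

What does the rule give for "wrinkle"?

Looking at the pairs, the operation is to shift every letter 5 places forward in the alphabet (wrapping around).
So "wrinkle" becomes "bwnspqj".

bwnspqj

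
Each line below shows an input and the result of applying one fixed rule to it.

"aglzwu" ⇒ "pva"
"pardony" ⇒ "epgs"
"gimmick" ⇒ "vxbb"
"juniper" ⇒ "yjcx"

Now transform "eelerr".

tta

What's happening: delete the last 3 characters, then shift every letter 11 places backward in the alphabet (wrapping around).
For "eelerr", step one produces "eel"; step two turns that into "tta".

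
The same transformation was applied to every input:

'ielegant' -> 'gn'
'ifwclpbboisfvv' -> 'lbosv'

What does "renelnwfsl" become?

lws

Looking at the pairs, the operation is to delete the first 3 characters, then keep every other character starting from the second (positions 2nd, 4th, 6th, ...).
Starting from "renelnwfsl": after the first operation, "elnwfsl"; after the second, "lws".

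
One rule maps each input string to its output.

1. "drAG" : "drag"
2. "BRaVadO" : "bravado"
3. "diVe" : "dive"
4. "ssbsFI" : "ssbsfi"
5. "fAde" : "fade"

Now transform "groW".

grow

Rule — convert every letter to lowercase.
For "groW" the result is "grow".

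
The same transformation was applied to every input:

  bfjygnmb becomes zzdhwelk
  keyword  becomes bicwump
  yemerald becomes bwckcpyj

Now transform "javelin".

The rule is to shift every letter 2 places backward in the alphabet (wrapping around), then move the last character to the front.
Starting from "javelin": after the first operation, "hytcjgl"; after the second, "lhytcjg".

lhytcjg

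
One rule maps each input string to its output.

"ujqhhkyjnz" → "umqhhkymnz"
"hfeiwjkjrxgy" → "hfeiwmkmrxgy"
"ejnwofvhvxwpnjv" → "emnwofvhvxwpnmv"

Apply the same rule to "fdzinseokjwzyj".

fdzinseokmwzym

Looking at the pairs, the operation is to replace every "j" with "m".
Applying that to "fdzinseokjwzyj" gives "fdzinseokmwzym".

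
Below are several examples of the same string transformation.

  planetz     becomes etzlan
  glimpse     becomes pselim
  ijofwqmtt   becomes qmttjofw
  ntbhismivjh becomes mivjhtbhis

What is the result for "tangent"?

Each output is the input with this applied: delete the first character, then swap the front and back halves of the string.
Starting from "tangent": after the first operation, "angent"; after the second, "entang".
(Check on "glimpse": → "limpse" → "pselim" ✓)

entang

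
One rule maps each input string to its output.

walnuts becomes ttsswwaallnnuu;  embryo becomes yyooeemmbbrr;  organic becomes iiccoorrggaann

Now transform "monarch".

cchhmmoonnaarr

Looking at the pairs, the operation is to move the last 2 characters to the front (rotate right by 2), then double every character.
Working it through for "monarch": intermediate "chmonar", final "cchhmmoonnaarr".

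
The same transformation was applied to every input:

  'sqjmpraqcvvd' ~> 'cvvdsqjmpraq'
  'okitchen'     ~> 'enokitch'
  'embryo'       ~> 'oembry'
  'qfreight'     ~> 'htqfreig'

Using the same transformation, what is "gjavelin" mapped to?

In each case the input is transformed by: move the first 2 characters to the end (rotate left by 2), then swap the front and back halves of the string.
Working it through for "gjavelin": intermediate "avelingj", final "ingjavel".

ingjavel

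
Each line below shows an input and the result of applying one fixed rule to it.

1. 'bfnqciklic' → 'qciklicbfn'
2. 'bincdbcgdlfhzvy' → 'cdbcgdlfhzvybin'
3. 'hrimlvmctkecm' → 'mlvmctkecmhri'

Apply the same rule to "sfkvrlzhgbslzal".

What's happening: move the first 3 characters to the end (rotate left by 3).
Applying that to "sfkvrlzhgbslzal" gives "vrlzhgbslzalsfk".

vrlzhgbslzalsfk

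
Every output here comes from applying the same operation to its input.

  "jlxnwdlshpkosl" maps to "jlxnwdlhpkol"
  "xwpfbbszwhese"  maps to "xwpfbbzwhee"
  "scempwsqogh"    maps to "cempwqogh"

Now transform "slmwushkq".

lmwuhkq

What's happening: remove every "s".
"slmwushkq" → "lmwuhkq".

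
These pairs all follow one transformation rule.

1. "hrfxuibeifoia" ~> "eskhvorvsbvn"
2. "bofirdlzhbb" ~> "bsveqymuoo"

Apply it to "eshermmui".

furezzhv

In each case the input is transformed by: delete the first character, then shift every letter 13 places forward in the alphabet (wrapping around) — i.e. ROT13.
"eshermmui" → "furezzhv".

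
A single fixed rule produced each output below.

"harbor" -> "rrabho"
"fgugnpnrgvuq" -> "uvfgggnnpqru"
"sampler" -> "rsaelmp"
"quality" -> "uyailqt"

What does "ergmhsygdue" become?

uydeegghmrs

The pattern: sort the characters into alphabetical order, then move the last 2 characters to the front (rotate right by 2).
Starting from "ergmhsygdue": after the first operation, "deegghmrsuy"; after the second, "uydeegghmrs".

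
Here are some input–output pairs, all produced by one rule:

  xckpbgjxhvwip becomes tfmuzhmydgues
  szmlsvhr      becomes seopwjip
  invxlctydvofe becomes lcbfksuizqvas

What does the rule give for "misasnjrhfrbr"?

Looking at the pairs, the operation is to move the last 3 characters to the front (rotate right by 3), then shift every letter 3 places backward in the alphabet (wrapping around).
Starting from "misasnjrhfrbr": after the first operation, "rbrmisasnjrhf"; after the second, "oyojfpxpkgoec".

oyojfpxpkgoec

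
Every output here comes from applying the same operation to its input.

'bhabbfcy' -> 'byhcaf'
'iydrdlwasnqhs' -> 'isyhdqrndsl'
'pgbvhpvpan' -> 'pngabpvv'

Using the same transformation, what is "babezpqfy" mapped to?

byafbqe

The rule is to take characters alternately from the front and the back (1st, last, 2nd, 2nd-last, ...), then delete the last 2 characters.
Applying both steps to "babezpqfy": "byafbqepz", then "byafbqe".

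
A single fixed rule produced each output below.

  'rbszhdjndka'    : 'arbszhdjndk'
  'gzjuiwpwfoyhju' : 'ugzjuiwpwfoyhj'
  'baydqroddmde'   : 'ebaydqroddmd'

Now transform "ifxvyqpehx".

xifxvyqpeh

The transformation: move the last character to the front.
On "ifxvyqpehx" that produces "xifxvyqpeh".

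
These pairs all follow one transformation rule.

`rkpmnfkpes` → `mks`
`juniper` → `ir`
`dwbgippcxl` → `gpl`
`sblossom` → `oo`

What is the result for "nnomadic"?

Rule — move the first character to the end, then keep one character in every 3, starting at position 3 (positions 3rd, 6th, 9th, ...).
On "nnomadic": the first step gives "nomadicn", and the second then gives "mi".

mi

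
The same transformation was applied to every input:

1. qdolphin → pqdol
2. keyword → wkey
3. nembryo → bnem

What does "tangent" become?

The transformation: delete the last 3 characters, then move the last character to the front.
Doing the same to "tangent": "gtan".

gtan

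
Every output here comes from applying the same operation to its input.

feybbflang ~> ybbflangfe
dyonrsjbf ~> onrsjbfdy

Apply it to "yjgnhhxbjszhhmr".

In each case the input is transformed by: move the first 2 characters to the end (rotate left by 2).
For "yjgnhhxbjszhhmr" the result is "gnhhxbjszhhmryj".

gnhhxbjszhhmryj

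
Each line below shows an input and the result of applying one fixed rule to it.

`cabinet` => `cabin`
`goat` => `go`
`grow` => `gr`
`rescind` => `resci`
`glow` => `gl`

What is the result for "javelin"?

javel

The rule is to delete the last 2 characters.
On "javelin" that produces "javel".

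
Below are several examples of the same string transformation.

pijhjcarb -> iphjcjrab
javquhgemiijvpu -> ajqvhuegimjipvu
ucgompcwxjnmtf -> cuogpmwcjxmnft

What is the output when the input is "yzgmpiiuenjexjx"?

zymgipuineejjxx

Rule — swap each adjacent pair of characters (1↔2, 3↔4, ...).
Applying that to "yzgmpiiuenjexjx" gives "zymgipuineejjxx".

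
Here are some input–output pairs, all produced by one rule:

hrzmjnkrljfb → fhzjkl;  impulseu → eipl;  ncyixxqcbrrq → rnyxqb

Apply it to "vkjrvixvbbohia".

ivjvxbo

In each case the input is transformed by: move the last 3 characters to the front (rotate right by 3), then keep every other character starting from the second (positions 2nd, 4th, 6th, ...).
Working it through for "vkjrvixvbbohia": intermediate "hiavkjrvixvbbo", final "ivjvxbo".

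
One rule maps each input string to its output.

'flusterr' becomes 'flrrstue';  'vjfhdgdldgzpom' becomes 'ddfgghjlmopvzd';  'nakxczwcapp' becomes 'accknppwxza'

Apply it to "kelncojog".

egjklnooc

The pattern: sort the characters into alphabetical order, then move the first character to the end.
Starting from "kelncojog": after the first operation, "cegjklnoo"; after the second, "egjklnooc".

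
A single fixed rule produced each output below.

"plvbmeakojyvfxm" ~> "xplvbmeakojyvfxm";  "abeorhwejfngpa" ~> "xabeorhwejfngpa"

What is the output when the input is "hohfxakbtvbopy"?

Rule — prepend "x".
Doing the same to "hohfxakbtvbopy": "xhohfxakbtvbopy".

xhohfxakbtvbopy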